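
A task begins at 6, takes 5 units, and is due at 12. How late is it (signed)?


Completion = 6 + 5 = 11
Lateness = C - d = 11 - 12
= -1


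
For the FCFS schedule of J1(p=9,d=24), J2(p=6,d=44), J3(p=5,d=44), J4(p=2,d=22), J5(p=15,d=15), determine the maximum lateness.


Lateness per job (L = C - d):
  J1: C=9, d=24, L=-15
  J2: C=15, d=44, L=-29
  J3: C=20, d=44, L=-24
  J4: C=22, d=22, L=0
  J5: C=37, d=15, L=22
Lmax = max(-15, -29, -24, 0, 22)
= 22


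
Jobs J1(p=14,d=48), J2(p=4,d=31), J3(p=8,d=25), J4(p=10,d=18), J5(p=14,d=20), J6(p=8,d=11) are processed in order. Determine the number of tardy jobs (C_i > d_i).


Completion vs due date:
  J1: C=14, d=48 → on time
  J2: C=18, d=31 → on time
  J3: C=26, d=25 → TARDY
  J4: C=36, d=18 → TARDY
  J5: C=50, d=20 → TARDY
  J6: C=58, d=11 → TARDY
Tardy jobs: J3, J4, J5, J6
Count = 4


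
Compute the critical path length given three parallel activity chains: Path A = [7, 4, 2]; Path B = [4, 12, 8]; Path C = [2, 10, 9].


Path A: 7 + 4 + 2 = 13
Path B: 4 + 12 + 8 = 24
Path C: 2 + 10 + 9 = 21
Critical path = longest = max(13, 24, 21)
= 24 (Path B)


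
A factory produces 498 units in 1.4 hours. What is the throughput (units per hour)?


Throughput = units / time
= 498 / 1.4
= 355.7 units/hour


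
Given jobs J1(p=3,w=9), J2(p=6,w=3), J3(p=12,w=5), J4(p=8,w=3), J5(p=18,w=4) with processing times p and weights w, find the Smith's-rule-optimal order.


WSPT (Smith's rule): sort by p/w ascending
  J1: p/w = 3/9 = 0.333
  J2: p/w = 6/3 = 2.000
  J3: p/w = 12/5 = 2.400
  J4: p/w = 8/3 = 2.667
  J5: p/w = 18/4 = 4.500
Order: J1 → J2 → J3 → J4 → J5


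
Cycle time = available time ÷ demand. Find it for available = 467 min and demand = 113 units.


Cycle time = available time / demand
= 467 / 113
= 4.13 min/unit


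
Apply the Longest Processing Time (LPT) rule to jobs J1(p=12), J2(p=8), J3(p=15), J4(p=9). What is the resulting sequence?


LPT: sort by longest processing time first
  J3: p=15
  J1: p=12
  J4: p=9
  J2: p=8
Order: J3 → J1 → J4 → J2


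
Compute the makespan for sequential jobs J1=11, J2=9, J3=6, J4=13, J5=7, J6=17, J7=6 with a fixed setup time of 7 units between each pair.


Makespan = Σ processing + (n-1) × setup
= (11 + 9 + 6 + 13 + 7 + 17 + 6) + (7-1)×7
= 69 + 42
= 111 time units


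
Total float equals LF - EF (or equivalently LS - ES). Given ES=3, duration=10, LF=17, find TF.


EF = ES + duration = 3 + 10 = 13
LS = LF - duration = 17 - 10 = 7
Total Float = LF - EF = 17 - 13
(or LS - ES = 7 - 3)
= 4


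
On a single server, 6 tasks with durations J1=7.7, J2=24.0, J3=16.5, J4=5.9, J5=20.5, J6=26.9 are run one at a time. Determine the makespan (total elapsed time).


Sequential makespan: sum all processing times
= 7.7 + 24.0 + 16.5 + 5.9 + 20.5 + 26.9
= 101.5 time units


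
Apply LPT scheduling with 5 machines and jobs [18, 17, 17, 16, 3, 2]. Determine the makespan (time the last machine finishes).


Jobs (LPT sorted): [18, 17, 17, 16, 3, 2]
Machines: 5
  J=18 → Machine 1 (load: 0+18=18)
  J=17 → Machine 2 (load: 0+17=17)
  J=17 → Machine 3 (load: 0+17=17)
  J=16 → Machine 4 (load: 0+16=16)
  J=3 → Machine 5 (load: 0+3=3)
  J=2 → Machine 5 (load: 3+2=5)
Machine loads: [18, 17, 17, 16, 5]
Makespan = max = 18 time units


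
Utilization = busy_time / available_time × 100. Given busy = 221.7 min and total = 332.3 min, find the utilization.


Utilization = busy / total × 100
= 221.7 / 332.3 × 100
= 66.7%


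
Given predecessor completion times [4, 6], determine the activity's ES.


ES = max of all predecessor completion times
Predecessors: [4, 6]
ES = max(4, 6)
= 6


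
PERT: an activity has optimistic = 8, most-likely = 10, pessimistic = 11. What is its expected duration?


te = (o + 4m + p) / 6
= (8 + 4×10 + 11) / 6
= (8 + 40 + 11) / 6
= 59 / 6
= 9.83


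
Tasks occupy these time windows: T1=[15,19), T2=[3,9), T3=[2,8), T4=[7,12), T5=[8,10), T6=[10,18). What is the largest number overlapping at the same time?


Check each time point for overlaps:
  t=7: 3 tasks active (T2, T3, T4)
Max concurrent = 3


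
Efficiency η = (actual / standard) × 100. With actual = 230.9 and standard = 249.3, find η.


Efficiency = (actual / standard) × 100
= (230.9 / 249.3) × 100
= 92.6%


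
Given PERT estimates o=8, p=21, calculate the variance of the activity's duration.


σ² = ((p - o) / 6)² = (p - o)² / 36
= (21 - 8)² / 36
= 13² / 36
= 169 / 36
= 4.6944


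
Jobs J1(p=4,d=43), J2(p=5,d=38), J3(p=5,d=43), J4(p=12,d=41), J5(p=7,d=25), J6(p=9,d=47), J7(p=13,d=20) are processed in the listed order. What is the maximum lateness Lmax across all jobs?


Lateness per job (L = C - d):
  J1: C=4, d=43, L=-39
  J2: C=9, d=38, L=-29
  J3: C=14, d=43, L=-29
  J4: C=26, d=41, L=-15
  J5: C=33, d=25, L=8
  J6: C=42, d=47, L=-5
  J7: C=55, d=20, L=35
Lmax = max(-39, -29, -29, -15, 8, -5, 35)
= 35


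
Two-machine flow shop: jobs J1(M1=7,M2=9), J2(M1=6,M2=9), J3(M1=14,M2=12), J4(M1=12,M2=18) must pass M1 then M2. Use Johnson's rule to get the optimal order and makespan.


Johnson's rule:
Group 1 (M1≤M2, sort by M1): ['J2', 'J1', 'J4']
Group 2 (M1>M2, sort desc M2): ['J3']
Sequence: J2 → J1 → J4 → J3
Makespan calculation:
  J2: M1 done=6, M2 done=15
  J1: M1 done=13, M2 done=24
  J4: M1 done=25, M2 done=43
  J3: M1 done=39, M2 done=55
= Sequence: J2 → J1 → J4 → J3, Makespan: 55


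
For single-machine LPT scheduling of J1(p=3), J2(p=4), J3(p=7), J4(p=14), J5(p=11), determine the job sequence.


LPT: sort by longest processing time first
  J4: p=14
  J5: p=11
  J3: p=7
  J2: p=4
  J1: p=3
Order: J4 → J5 → J3 → J2 → J1


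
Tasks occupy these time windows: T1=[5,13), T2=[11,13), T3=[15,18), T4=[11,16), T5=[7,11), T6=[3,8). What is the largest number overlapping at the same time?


Check each time point for overlaps:
  t=7: 3 tasks active (T1, T5, T6)
Max concurrent = 3


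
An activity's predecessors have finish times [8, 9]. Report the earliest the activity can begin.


ES = max of all predecessor completion times
Predecessors: [8, 9]
ES = max(8, 9)
= 9


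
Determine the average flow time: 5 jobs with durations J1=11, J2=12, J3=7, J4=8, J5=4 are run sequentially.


Completion times:
  J1: completes at 11
  J2: completes at 23
  J3: completes at 30
  J4: completes at 38
  J5: completes at 42
Sum = 144
Average = 144/5
= 28.80


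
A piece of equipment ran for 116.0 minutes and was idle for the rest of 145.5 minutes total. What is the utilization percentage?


Utilization = busy / total × 100
= 116.0 / 145.5 × 100
= 79.7%


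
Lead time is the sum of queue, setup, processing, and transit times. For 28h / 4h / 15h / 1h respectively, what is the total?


Lead time = queue + setup + processing + transit
= 28 + 4 + 15 + 1
= 48 hours


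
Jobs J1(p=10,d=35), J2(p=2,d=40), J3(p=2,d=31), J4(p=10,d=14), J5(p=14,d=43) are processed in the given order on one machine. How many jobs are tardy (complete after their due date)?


Completion vs due date:
  J1: C=10, d=35 → on time
  J2: C=12, d=40 → on time
  J3: C=14, d=31 → on time
  J4: C=24, d=14 → TARDY
  J5: C=38, d=43 → on time
Tardy jobs: J4
Count = 1


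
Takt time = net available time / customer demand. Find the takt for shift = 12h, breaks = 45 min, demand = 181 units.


Available = 12×60 - 45 = 675 min
Takt time = 675 / 181
= 3.73 min/unit


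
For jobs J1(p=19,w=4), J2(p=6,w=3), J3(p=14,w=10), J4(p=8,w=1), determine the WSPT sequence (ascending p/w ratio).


WSPT (Smith's rule): sort by p/w ascending
  J3: p/w = 14/10 = 1.400
  J2: p/w = 6/3 = 2.000
  J1: p/w = 19/4 = 4.750
  J4: p/w = 8/1 = 8.000
Order: J3 → J2 → J1 → J4


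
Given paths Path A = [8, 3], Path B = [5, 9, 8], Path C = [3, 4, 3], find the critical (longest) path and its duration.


Path A: 8 + 3 = 11
Path B: 5 + 9 + 8 = 22
Path C: 3 + 4 + 3 = 10
Critical path = longest = max(11, 22, 10)
= 22 (Path B)


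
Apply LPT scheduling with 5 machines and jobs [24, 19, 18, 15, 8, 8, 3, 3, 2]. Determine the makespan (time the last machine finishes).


Jobs (LPT sorted): [24, 19, 18, 15, 8, 8, 3, 3, 2]
Machines: 5
  J=24 → Machine 1 (load: 0+24=24)
  J=19 → Machine 2 (load: 0+19=19)
  J=18 → Machine 3 (load: 0+18=18)
  J=15 → Machine 4 (load: 0+15=15)
  J=8 → Machine 5 (load: 0+8=8)
  J=8 → Machine 5 (load: 8+8=16)
  J=3 → Machine 4 (load: 15+3=18)
  J=3 → Machine 5 (load: 16+3=19)
  J=2 → Machine 3 (load: 18+2=20)
Machine loads: [24, 19, 20, 18, 19]
Makespan = max = 24 time units


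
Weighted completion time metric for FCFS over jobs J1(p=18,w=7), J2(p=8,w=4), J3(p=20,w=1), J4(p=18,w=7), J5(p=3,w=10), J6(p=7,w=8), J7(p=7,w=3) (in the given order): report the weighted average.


Completion times:
  J1: C=18, w×C=7×18=126
  J2: C=26, w×C=4×26=104
  J3: C=46, w×C=1×46=46
  J4: C=64, w×C=7×64=448
  J5: C=67, w×C=10×67=670
  J6: C=74, w×C=8×74=592
  J7: C=81, w×C=3×81=243
Sum w×C = 2229
Sum w = 40
Weighted avg = 2229/40
= 55.73


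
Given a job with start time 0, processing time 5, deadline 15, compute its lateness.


Completion = 0 + 5 = 5
Lateness = C - d = 5 - 15
= -10


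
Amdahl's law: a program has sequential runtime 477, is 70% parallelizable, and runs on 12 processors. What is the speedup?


Amdahl's law: T_p = T × ((1-p) + p/N)
= 477 × ((1-0.7) + 0.7/12)
= 477 × (0.30 + 0.0583)
= 477 × 0.3583
= 170.93
Speedup = 477/170.93
= 2.79×


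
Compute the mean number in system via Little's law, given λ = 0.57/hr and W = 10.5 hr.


Little's law: L = λ × W
= 0.57 × 10.5
= 5.98


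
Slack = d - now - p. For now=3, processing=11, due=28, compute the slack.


Slack = due - current_time - processing
= 28 - 3 - 11
= 14


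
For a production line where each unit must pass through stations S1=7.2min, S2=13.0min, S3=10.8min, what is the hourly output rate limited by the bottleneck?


Bottleneck = longest station time
Station times: [7.2, 13.0, 10.8]
Max = 13.0 min
Rate = 60 / 13.0
= 4.62 units/hour (bottleneck: 13.0min)


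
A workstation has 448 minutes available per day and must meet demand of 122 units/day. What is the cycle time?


Cycle time = available time / demand
= 448 / 122
= 3.67 min/unit


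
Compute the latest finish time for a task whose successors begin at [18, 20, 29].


LF = min of all successor start times
Successors start at: [18, 20, 29]
LF = min(18, 20, 29)
= 18


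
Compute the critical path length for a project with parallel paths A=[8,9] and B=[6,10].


Path A: 8 + 9 = 17
Path B: 6 + 10 = 16
Critical path = longest = max(17, 16)
= 17 (Path A)


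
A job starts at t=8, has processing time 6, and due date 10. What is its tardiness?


Completion = start + processing = 8 + 6 = 14
Tardiness = max(0, C - d) = max(0, 14 - 10)
= max(0, 4)
= 4


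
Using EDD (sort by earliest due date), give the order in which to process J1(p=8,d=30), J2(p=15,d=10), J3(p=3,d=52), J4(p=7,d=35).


EDD: sort by earliest due date
  J2: d=10, p=15
  J1: d=30, p=8
  J4: d=35, p=7
  J3: d=52, p=3
Order: J2 → J1 → J4 → J3


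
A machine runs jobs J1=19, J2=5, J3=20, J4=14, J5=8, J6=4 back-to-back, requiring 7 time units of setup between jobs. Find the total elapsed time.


Makespan = Σ processing + (n-1) × setup
= (19 + 5 + 20 + 14 + 8 + 4) + (6-1)×7
= 70 + 35
= 105 time units


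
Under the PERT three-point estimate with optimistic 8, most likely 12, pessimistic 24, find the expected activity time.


te = (o + 4m + p) / 6
= (8 + 4×12 + 24) / 6
= (8 + 48 + 24) / 6
= 80 / 6
= 13.33


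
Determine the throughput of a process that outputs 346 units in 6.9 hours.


Throughput = units / time
= 346 / 6.9
= 50.1 units/hour


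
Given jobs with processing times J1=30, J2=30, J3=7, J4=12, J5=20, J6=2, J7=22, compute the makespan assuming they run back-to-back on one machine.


Sequential makespan: sum all processing times
= 30 + 30 + 7 + 12 + 20 + 2 + 22
= 123 time units


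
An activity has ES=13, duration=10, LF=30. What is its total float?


EF = ES + duration = 13 + 10 = 23
LS = LF - duration = 30 - 10 = 20
Total Float = LF - EF = 30 - 23
(or LS - ES = 20 - 13)
= 7


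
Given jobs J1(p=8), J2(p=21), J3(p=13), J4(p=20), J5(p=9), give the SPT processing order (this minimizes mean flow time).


SPT: sort by shortest processing time
  J1: p=8
  J5: p=9
  J3: p=13
  J4: p=20
  J2: p=21
Order: J1 → J5 → J3 → J4 → J2


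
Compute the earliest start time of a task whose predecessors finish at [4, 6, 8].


ES = max of all predecessor completion times
Predecessors: [4, 6, 8]
ES = max(4, 6, 8)
= 8


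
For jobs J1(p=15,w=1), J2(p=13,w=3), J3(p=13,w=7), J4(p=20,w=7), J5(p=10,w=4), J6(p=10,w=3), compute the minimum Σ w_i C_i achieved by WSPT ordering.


WSPT order (by p/w): J3 → J5 → J4 → J6 → J2 → J1
  J3: C=13, w·C=7×13=91
  J5: C=23, w·C=4×23=92
  J4: C=43, w·C=7×43=301
  J6: C=53, w·C=3×53=159
  J2: C=66, w·C=3×66=198
  J1: C=81, w·C=1×81=81
Σ w·C = 922
= 922


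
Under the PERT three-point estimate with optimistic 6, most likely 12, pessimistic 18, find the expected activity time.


te = (o + 4m + p) / 6
= (6 + 4×12 + 18) / 6
= (6 + 48 + 18) / 6
= 72 / 6
= 12.00


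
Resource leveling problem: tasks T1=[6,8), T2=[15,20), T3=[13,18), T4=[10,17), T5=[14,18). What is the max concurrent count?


Check each time point for overlaps:
  t=15: 4 tasks active (T2, T3, T4, T5)
Max concurrent = 4


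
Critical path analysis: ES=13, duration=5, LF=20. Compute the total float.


EF = ES + duration = 13 + 5 = 18
LS = LF - duration = 20 - 5 = 15
Total Float = LF - EF = 20 - 18
(or LS - ES = 15 - 13)
= 2


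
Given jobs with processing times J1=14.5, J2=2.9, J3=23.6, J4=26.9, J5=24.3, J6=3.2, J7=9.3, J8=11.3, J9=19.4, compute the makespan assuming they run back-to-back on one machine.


Sequential makespan: sum all processing times
= 14.5 + 2.9 + 23.6 + 26.9 + 24.3 + 3.2 + 9.3 + 11.3 + 19.4
= 135.4 time units


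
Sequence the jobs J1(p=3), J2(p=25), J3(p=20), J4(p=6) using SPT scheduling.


SPT: sort by shortest processing time
  J1: p=3
  J4: p=6
  J3: p=20
  J2: p=25
Order: J1 → J4 → J3 → J2


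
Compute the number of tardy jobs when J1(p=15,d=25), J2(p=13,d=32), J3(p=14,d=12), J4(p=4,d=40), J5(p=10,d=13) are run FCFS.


Completion vs due date:
  J1: C=15, d=25 → on time
  J2: C=28, d=32 → on time
  J3: C=42, d=12 → TARDY
  J4: C=46, d=40 → TARDY
  J5: C=56, d=13 → TARDY
Tardy jobs: J3, J4, J5
Count = 3


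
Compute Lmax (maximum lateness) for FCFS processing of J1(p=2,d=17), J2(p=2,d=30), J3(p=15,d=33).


Lateness per job (L = C - d):
  J1: C=2, d=17, L=-15
  J2: C=4, d=30, L=-26
  J3: C=19, d=33, L=-14
Lmax = max(-15, -26, -14)
= -14


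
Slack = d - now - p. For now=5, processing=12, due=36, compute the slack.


Slack = due - current_time - processing
= 36 - 5 - 12
= 19


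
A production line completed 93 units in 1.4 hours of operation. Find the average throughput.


Throughput = units / time
= 93 / 1.4
= 66.4 units/hour


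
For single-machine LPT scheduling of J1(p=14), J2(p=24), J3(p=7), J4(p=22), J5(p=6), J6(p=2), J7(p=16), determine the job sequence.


LPT: sort by longest processing time first
  J2: p=24
  J4: p=22
  J7: p=16
  J1: p=14
  J3: p=7
  J5: p=6
  J6: p=2
Order: J2 → J4 → J7 → J1 → J3 → J5 → J6


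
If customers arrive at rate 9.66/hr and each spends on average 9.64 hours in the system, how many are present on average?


Little's law: L = λ × W
= 9.66 × 9.64
= 93.12


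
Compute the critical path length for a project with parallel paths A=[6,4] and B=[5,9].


Path A: 6 + 4 = 10
Path B: 5 + 9 = 14
Critical path = longest = max(10, 14)
= 14 (Path B)


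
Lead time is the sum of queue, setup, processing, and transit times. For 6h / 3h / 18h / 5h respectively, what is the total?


Lead time = queue + setup + processing + transit
= 6 + 3 + 18 + 5
= 32 hours


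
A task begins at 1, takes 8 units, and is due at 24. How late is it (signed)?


Completion = 1 + 8 = 9
Lateness = C - d = 9 - 24
= -15


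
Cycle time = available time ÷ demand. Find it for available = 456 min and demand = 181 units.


Cycle time = available time / demand
= 456 / 181
= 2.52 min/unit


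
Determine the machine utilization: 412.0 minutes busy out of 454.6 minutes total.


Utilization = busy / total × 100
= 412.0 / 454.6 × 100
= 90.6%


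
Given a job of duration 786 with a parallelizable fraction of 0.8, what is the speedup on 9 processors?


Amdahl's law: T_p = T × ((1-p) + p/N)
= 786 × ((1-0.8) + 0.8/9)
= 786 × (0.20 + 0.0889)
= 786 × 0.2889
= 227.07
Speedup = 786/227.07
= 3.46×


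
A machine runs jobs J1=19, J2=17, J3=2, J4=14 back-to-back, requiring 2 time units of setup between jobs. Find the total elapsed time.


Makespan = Σ processing + (n-1) × setup
= (19 + 17 + 2 + 14) + (4-1)×2
= 52 + 6
= 58 time units


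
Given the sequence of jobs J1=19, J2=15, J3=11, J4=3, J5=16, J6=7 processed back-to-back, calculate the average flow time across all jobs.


Completion times:
  J1: completes at 19
  J2: completes at 34
  J3: completes at 45
  J4: completes at 48
  J5: completes at 64
  J6: completes at 71
Sum = 281
Average = 281/6
= 46.83


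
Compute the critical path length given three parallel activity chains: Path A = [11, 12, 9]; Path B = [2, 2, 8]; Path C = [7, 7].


Path A: 11 + 12 + 9 = 32
Path B: 2 + 2 + 8 = 12
Path C: 7 + 7 = 14
Critical path = longest = max(32, 12, 14)
= 32 (Path A)


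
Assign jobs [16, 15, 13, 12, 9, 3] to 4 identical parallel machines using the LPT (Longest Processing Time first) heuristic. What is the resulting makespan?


Jobs (LPT sorted): [16, 15, 13, 12, 9, 3]
Machines: 4
  J=16 → Machine 1 (load: 0+16=16)
  J=15 → Machine 2 (load: 0+15=15)
  J=13 → Machine 3 (load: 0+13=13)
  J=12 → Machine 4 (load: 0+12=12)
  J=9 → Machine 4 (load: 12+9=21)
  J=3 → Machine 3 (load: 13+3=16)
Machine loads: [16, 15, 16, 21]
Makespan = max = 21 time units


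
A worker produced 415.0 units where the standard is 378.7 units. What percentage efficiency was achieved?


Efficiency = (actual / standard) × 100
= (415.0 / 378.7) × 100
= 109.6%


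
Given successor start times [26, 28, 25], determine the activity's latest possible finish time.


LF = min of all successor start times
Successors start at: [26, 28, 25]
LF = min(26, 28, 25)
= 25


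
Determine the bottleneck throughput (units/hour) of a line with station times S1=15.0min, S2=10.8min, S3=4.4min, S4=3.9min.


Bottleneck = longest station time
Station times: [15.0, 10.8, 4.4, 3.9]
Max = 15.0 min
Rate = 60 / 15.0
= 4.00 units/hour (bottleneck: 15.0min)


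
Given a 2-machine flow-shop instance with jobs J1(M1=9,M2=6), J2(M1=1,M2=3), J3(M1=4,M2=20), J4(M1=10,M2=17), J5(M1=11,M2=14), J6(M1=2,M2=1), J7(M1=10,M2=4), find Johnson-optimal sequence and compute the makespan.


Johnson's rule:
Group 1 (M1≤M2, sort by M1): ['J2', 'J3', 'J4', 'J5']
Group 2 (M1>M2, sort desc M2): ['J1', 'J7', 'J6']
Sequence: J2 → J3 → J4 → J5 → J1 → J7 → J6
Makespan calculation:
  J2: M1 done=1, M2 done=4
  J3: M1 done=5, M2 done=25
  J4: M1 done=15, M2 done=42
  J5: M1 done=26, M2 done=56
  J1: M1 done=35, M2 done=62
  J7: M1 done=45, M2 done=66
  J6: M1 done=47, M2 done=67
= Sequence: J2 → J3 → J4 → J5 → J1 → J7 → J6, Makespan: 67


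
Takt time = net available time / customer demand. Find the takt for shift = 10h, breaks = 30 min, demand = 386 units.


Available = 10×60 - 30 = 570 min
Takt time = 570 / 386
= 1.48 min/unit


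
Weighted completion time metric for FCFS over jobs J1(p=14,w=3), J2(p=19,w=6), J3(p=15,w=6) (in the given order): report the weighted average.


Completion times:
  J1: C=14, w×C=3×14=42
  J2: C=33, w×C=6×33=198
  J3: C=48, w×C=6×48=288
Sum w×C = 528
Sum w = 15
Weighted avg = 528/15
= 35.20


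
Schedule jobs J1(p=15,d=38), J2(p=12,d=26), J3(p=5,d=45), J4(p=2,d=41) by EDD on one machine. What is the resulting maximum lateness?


EDD order: J2 → J1 → J4 → J3
Completion and lateness:
  J2: C=12, d=26, L=12-26=-14
  J1: C=27, d=38, L=27-38=-11
  J4: C=29, d=41, L=29-41=-12
  J3: C=34, d=45, L=34-45=-11
Lmax = max(-14, -11, -12, -11)
= -11


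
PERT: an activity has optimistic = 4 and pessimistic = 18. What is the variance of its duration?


σ² = ((p - o) / 6)² = (p - o)² / 36
= (18 - 4)² / 36
= 14² / 36
= 196 / 36
= 5.4444


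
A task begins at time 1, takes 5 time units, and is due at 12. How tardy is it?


Completion = start + processing = 1 + 5 = 6
Tardiness = max(0, C - d) = max(0, 6 - 12)
= max(0, -6)
= 0


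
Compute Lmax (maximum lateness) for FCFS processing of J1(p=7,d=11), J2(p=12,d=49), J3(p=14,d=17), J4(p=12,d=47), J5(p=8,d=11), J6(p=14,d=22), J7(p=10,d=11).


Lateness per job (L = C - d):
  J1: C=7, d=11, L=-4
  J2: C=19, d=49, L=-30
  J3: C=33, d=17, L=16
  J4: C=45, d=47, L=-2
  J5: C=53, d=11, L=42
  J6: C=67, d=22, L=45
  J7: C=77, d=11, L=66
Lmax = max(-4, -30, 16, -2, 42, 45, 66)
= 66


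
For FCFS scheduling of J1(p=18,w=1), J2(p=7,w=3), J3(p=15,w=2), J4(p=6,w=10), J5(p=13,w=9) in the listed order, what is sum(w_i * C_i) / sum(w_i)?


Completion times:
  J1: C=18, w×C=1×18=18
  J2: C=25, w×C=3×25=75
  J3: C=40, w×C=2×40=80
  J4: C=46, w×C=10×46=460
  J5: C=59, w×C=9×59=531
Sum w×C = 1164
Sum w = 25
Weighted avg = 1164/25
= 46.56


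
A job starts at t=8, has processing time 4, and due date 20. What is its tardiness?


Completion = start + processing = 8 + 4 = 12
Tardiness = max(0, C - d) = max(0, 12 - 20)
= max(0, -8)
= 0


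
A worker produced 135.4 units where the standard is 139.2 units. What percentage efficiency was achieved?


Efficiency = (actual / standard) × 100
= (135.4 / 139.2) × 100
= 97.3%


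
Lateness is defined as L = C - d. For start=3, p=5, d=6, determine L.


Completion = 3 + 5 = 8
Lateness = C - d = 8 - 6
= 2


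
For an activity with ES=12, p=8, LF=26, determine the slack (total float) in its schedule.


EF = ES + duration = 12 + 8 = 20
LS = LF - duration = 26 - 8 = 18
Total Float = LF - EF = 26 - 20
(or LS - ES = 18 - 12)
= 6


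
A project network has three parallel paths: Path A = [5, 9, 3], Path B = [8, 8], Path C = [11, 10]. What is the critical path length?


Path A: 5 + 9 + 3 = 17
Path B: 8 + 8 = 16
Path C: 11 + 10 = 21
Critical path = longest = max(17, 16, 21)
= 21 (Path C)


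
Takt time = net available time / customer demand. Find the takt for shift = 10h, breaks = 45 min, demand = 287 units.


Available = 10×60 - 45 = 555 min
Takt time = 555 / 287
= 1.93 min/unit


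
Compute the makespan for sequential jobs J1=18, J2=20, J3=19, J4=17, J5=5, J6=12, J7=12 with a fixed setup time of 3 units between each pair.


Makespan = Σ processing + (n-1) × setup
= (18 + 20 + 19 + 17 + 5 + 12 + 12) + (7-1)×3
= 103 + 18
= 121 time units


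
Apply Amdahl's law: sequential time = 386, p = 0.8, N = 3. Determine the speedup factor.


Amdahl's law: T_p = T × ((1-p) + p/N)
= 386 × ((1-0.8) + 0.8/3)
= 386 × (0.20 + 0.2667)
= 386 × 0.4667
= 180.13
Speedup = 386/180.13
= 2.14×


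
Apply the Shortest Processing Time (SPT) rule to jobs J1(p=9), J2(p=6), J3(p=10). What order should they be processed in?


SPT: sort by shortest processing time
  J2: p=6
  J1: p=9
  J3: p=10
Order: J2 → J1 → J3


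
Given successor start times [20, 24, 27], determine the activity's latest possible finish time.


LF = min of all successor start times
Successors start at: [20, 24, 27]
LF = min(20, 24, 27)
= 20


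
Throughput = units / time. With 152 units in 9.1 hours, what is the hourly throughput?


Throughput = units / time
= 152 / 9.1
= 16.7 units/hour


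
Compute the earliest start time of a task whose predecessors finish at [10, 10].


ES = max of all predecessor completion times
Predecessors: [10, 10]
ES = max(10, 10)
= 10


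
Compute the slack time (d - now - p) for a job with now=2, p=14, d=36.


Slack = due - current_time - processing
= 36 - 2 - 14
= 20


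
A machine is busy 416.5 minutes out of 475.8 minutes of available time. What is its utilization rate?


Utilization = busy / total × 100
= 416.5 / 475.8 × 100
= 87.5%


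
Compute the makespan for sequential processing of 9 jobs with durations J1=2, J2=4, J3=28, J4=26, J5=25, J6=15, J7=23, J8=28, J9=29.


Sequential makespan: sum all processing times
= 2 + 4 + 28 + 26 + 25 + 15 + 23 + 28 + 29
= 180 time units


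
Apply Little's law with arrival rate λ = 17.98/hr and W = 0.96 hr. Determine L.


Little's law: L = λ × W
= 17.98 × 0.96
= 17.26


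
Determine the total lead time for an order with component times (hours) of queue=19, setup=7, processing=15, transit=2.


Lead time = queue + setup + processing + transit
= 19 + 7 + 15 + 2
= 43 hours


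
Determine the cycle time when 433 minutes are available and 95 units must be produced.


Cycle time = available time / demand
= 433 / 95
= 4.56 min/unit


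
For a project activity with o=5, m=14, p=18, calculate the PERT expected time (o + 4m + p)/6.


te = (o + 4m + p) / 6
= (5 + 4×14 + 18) / 6
= (5 + 56 + 18) / 6
= 79 / 6
= 13.17


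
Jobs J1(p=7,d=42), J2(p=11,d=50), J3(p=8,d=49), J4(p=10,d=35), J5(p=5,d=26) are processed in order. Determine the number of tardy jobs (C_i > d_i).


Completion vs due date:
  J1: C=7, d=42 → on time
  J2: C=18, d=50 → on time
  J3: C=26, d=49 → on time
  J4: C=36, d=35 → TARDY
  J5: C=41, d=26 → TARDY
Tardy jobs: J4, J5
Count = 2


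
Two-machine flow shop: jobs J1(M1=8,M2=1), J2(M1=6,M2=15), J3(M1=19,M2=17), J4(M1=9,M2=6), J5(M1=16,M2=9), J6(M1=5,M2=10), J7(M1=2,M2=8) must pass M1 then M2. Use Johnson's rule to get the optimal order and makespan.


Johnson's rule:
Group 1 (M1≤M2, sort by M1): ['J7', 'J6', 'J2']
Group 2 (M1>M2, sort desc M2): ['J3', 'J5', 'J4', 'J1']
Sequence: J7 → J6 → J2 → J3 → J5 → J4 → J1
Makespan calculation:
  J7: M1 done=2, M2 done=10
  J6: M1 done=7, M2 done=20
  J2: M1 done=13, M2 done=35
  J3: M1 done=32, M2 done=52
  J5: M1 done=48, M2 done=61
  J4: M1 done=57, M2 done=67
  J1: M1 done=65, M2 done=68
= Sequence: J7 → J6 → J2 → J3 → J5 → J4 → J1, Makespan: 68


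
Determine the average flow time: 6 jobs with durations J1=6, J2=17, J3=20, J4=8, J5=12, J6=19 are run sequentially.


Completion times:
  J1: completes at 6
  J2: completes at 23
  J3: completes at 43
  J4: completes at 51
  J5: completes at 63
  J6: completes at 82
Sum = 268
Average = 268/6
= 44.67


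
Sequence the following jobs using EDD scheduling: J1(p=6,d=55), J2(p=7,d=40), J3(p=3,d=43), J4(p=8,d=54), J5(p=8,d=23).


EDD: sort by earliest due date
  J5: d=23, p=8
  J2: d=40, p=7
  J3: d=43, p=3
  J4: d=54, p=8
  J1: d=55, p=6
Order: J5 → J2 → J3 → J4 → J1


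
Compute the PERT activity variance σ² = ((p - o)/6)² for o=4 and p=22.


σ² = ((p - o) / 6)² = (p - o)² / 36
= (22 - 4)² / 36
= 18² / 36
= 324 / 36
= 9.0000


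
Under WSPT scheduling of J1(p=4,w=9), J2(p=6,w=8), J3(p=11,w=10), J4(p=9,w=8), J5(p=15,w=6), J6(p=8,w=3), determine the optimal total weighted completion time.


WSPT order (by p/w): J1 → J2 → J3 → J4 → J5 → J6
  J1: C=4, w·C=9×4=36
  J2: C=10, w·C=8×10=80
  J3: C=21, w·C=10×21=210
  J4: C=30, w·C=8×30=240
  J5: C=45, w·C=6×45=270
  J6: C=53, w·C=3×53=159
Σ w·C = 995
= 995


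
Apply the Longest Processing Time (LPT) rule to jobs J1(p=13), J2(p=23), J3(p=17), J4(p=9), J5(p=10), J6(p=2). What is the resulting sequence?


LPT: sort by longest processing time first
  J2: p=23
  J3: p=17
  J1: p=13
  J5: p=10
  J4: p=9
  J6: p=2
Order: J2 → J3 → J1 → J5 → J4 → J6


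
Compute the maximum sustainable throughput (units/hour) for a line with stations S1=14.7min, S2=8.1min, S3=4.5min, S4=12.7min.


Bottleneck = longest station time
Station times: [14.7, 8.1, 4.5, 12.7]
Max = 14.7 min
Rate = 60 / 14.7
= 4.08 units/hour (bottleneck: 14.7min)


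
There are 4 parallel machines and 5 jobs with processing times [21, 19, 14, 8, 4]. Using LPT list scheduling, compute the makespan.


Jobs (LPT sorted): [21, 19, 14, 8, 4]
Machines: 4
  J=21 → Machine 1 (load: 0+21=21)
  J=19 → Machine 2 (load: 0+19=19)
  J=14 → Machine 3 (load: 0+14=14)
  J=8 → Machine 4 (load: 0+8=8)
  J=4 → Machine 4 (load: 8+4=12)
Machine loads: [21, 19, 14, 12]
Makespan = max = 21 time units


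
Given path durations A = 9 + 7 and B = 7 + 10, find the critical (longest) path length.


Path A: 9 + 7 = 16
Path B: 7 + 10 = 17
Critical path = longest = max(16, 17)
= 17 (Path B)


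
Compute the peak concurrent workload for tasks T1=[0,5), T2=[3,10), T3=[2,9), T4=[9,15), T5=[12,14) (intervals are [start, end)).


Check each time point for overlaps:
  t=3: 3 tasks active (T1, T2, T3)
Max concurrent = 3


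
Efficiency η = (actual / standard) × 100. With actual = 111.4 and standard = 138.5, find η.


Efficiency = (actual / standard) × 100
= (111.4 / 138.5) × 100
= 80.4%


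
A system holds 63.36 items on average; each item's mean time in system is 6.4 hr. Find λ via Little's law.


Little's law: L = λW → λ = L / W
= 63.36 / 6.4
= 9.90 per hour


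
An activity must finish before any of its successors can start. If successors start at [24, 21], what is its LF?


LF = min of all successor start times
Successors start at: [24, 21]
LF = min(24, 21)
= 21


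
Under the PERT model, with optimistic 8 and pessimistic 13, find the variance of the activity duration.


σ² = ((p - o) / 6)² = (p - o)² / 36
= (13 - 8)² / 36
= 5² / 36
= 25 / 36
= 0.6944


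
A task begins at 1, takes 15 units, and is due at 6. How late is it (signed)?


Completion = 1 + 15 = 16
Lateness = C - d = 16 - 6
= 10


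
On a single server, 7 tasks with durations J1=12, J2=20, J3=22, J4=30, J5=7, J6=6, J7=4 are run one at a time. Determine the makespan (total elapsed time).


Sequential makespan: sum all processing times
= 12 + 20 + 22 + 30 + 7 + 6 + 4
= 101 time units


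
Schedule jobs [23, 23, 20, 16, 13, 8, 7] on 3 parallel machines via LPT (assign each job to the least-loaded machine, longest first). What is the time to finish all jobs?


Jobs (LPT sorted): [23, 23, 20, 16, 13, 8, 7]
Machines: 3
  J=23 → Machine 1 (load: 0+23=23)
  J=23 → Machine 2 (load: 0+23=23)
  J=20 → Machine 3 (load: 0+20=20)
  J=16 → Machine 3 (load: 20+16=36)
  J=13 → Machine 1 (load: 23+13=36)
  J=8 → Machine 2 (load: 23+8=31)
  J=7 → Machine 2 (load: 31+7=38)
Machine loads: [36, 38, 36]
Makespan = max = 38 time units


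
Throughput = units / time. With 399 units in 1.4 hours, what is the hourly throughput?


Throughput = units / time
= 399 / 1.4
= 285.0 units/hour


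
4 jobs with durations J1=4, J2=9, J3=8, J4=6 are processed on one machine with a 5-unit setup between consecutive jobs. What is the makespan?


Makespan = Σ processing + (n-1) × setup
= (4 + 9 + 8 + 6) + (4-1)×5
= 27 + 15
= 42 time units


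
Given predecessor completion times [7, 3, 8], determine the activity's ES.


ES = max of all predecessor completion times
Predecessors: [7, 3, 8]
ES = max(7, 3, 8)
= 8


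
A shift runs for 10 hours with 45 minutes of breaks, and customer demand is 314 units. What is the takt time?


Available = 10×60 - 45 = 555 min
Takt time = 555 / 314
= 1.77 min/unit


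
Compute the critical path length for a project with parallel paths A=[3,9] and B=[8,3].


Path A: 3 + 9 = 12
Path B: 8 + 3 = 11
Critical path = longest = max(12, 11)
= 12 (Path A)


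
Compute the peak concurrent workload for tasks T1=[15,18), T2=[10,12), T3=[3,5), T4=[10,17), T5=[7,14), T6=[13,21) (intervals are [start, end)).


Check each time point for overlaps:
  t=10: 3 tasks active (T2, T4, T5)
Max concurrent = 3


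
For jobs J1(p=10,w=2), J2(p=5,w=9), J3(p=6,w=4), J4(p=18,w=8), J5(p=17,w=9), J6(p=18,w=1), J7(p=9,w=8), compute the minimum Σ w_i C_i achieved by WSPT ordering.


WSPT order (by p/w): J2 → J7 → J3 → J5 → J4 → J1 → J6
  J2: C=5, w·C=9×5=45
  J7: C=14, w·C=8×14=112
  J3: C=20, w·C=4×20=80
  J5: C=37, w·C=9×37=333
  J4: C=55, w·C=8×55=440
  J1: C=65, w·C=2×65=130
  J6: C=83, w·C=1×83=83
Σ w·C = 1223
= 1223


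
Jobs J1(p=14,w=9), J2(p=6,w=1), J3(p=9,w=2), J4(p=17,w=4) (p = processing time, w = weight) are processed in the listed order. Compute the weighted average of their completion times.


Completion times:
  J1: C=14, w×C=9×14=126
  J2: C=20, w×C=1×20=20
  J3: C=29, w×C=2×29=58
  J4: C=46, w×C=4×46=184
Sum w×C = 388
Sum w = 16
Weighted avg = 388/16
= 24.25


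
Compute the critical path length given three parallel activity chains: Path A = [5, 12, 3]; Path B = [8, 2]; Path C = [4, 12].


Path A: 5 + 12 + 3 = 20
Path B: 8 + 2 = 10
Path C: 4 + 12 = 16
Critical path = longest = max(20, 10, 16)
= 20 (Path A)


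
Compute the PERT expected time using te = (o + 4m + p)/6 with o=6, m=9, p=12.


te = (o + 4m + p) / 6
= (6 + 4×9 + 12) / 6
= (6 + 36 + 12) / 6
= 54 / 6
= 9.00


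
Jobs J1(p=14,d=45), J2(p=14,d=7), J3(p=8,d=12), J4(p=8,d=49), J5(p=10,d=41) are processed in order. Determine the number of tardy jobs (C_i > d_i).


Completion vs due date:
  J1: C=14, d=45 → on time
  J2: C=28, d=7 → TARDY
  J3: C=36, d=12 → TARDY
  J4: C=44, d=49 → on time
  J5: C=54, d=41 → TARDY
Tardy jobs: J2, J3, J5
Count = 3


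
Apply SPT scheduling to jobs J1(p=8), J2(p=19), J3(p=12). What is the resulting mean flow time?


SPT order: J1 → J3 → J2
Completion times:
  J1: C=8
  J3: C=20
  J2: C=39
Sum = 67, n = 3
Mean flow = 67/3
= 22.33


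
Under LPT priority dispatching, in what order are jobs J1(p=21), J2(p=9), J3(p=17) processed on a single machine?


LPT: sort by longest processing time first
  J1: p=21
  J3: p=17
  J2: p=9
Order: J1 → J3 → J2


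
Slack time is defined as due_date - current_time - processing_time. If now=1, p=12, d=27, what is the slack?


Slack = due - current_time - processing
= 27 - 1 - 12
= 14


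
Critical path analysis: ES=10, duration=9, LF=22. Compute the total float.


EF = ES + duration = 10 + 9 = 19
LS = LF - duration = 22 - 9 = 13
Total Float = LF - EF = 22 - 19
(or LS - ES = 13 - 10)
= 3


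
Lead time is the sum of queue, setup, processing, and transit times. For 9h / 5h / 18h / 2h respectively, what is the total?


Lead time = queue + setup + processing + transit
= 9 + 5 + 18 + 2
= 34 hours


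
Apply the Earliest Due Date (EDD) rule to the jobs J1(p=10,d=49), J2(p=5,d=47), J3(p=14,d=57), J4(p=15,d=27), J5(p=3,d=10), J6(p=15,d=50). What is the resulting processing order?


EDD: sort by earliest due date
  J5: d=10, p=3
  J4: d=27, p=15
  J2: d=47, p=5
  J1: d=49, p=10
  J6: d=50, p=15
  J3: d=57, p=14
Order: J5 → J4 → J2 → J1 → J6 → J3


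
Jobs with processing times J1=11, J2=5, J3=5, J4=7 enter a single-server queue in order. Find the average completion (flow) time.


Completion times:
  J1: completes at 11
  J2: completes at 16
  J3: completes at 21
  J4: completes at 28
Sum = 76
Average = 76/4
= 19.00


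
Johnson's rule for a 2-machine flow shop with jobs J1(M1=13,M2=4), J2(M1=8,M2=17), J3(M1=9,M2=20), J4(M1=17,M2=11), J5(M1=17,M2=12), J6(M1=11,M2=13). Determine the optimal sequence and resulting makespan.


Johnson's rule:
Group 1 (M1≤M2, sort by M1): ['J2', 'J3', 'J6']
Group 2 (M1>M2, sort desc M2): ['J5', 'J4', 'J1']
Sequence: J2 → J3 → J6 → J5 → J4 → J1
Makespan calculation:
  J2: M1 done=8, M2 done=25
  J3: M1 done=17, M2 done=45
  J6: M1 done=28, M2 done=58
  J5: M1 done=45, M2 done=70
  J4: M1 done=62, M2 done=81
  J1: M1 done=75, M2 done=85
= Sequence: J2 → J3 → J6 → J5 → J4 → J1, Makespan: 85


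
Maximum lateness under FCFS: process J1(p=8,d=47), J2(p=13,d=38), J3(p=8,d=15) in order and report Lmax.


Lateness per job (L = C - d):
  J1: C=8, d=47, L=-39
  J2: C=21, d=38, L=-17
  J3: C=29, d=15, L=14
Lmax = max(-39, -17, 14)
= 14


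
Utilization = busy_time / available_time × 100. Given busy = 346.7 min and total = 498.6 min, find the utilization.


Utilization = busy / total × 100
= 346.7 / 498.6 × 100
= 69.5%


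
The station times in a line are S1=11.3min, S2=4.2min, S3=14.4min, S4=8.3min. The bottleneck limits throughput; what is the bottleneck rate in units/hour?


Bottleneck = longest station time
Station times: [11.3, 4.2, 14.4, 8.3]
Max = 14.4 min
Rate = 60 / 14.4
= 4.17 units/hour (bottleneck: 14.4min)


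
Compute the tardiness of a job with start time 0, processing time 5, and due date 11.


Completion = start + processing = 0 + 5 = 5
Tardiness = max(0, C - d) = max(0, 5 - 11)
= max(0, -6)
= 0


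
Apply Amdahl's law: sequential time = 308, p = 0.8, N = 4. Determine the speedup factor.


Amdahl's law: T_p = T × ((1-p) + p/N)
= 308 × ((1-0.8) + 0.8/4)
= 308 × (0.20 + 0.2000)
= 308 × 0.4000
= 123.20
Speedup = 308/123.20
= 2.50×


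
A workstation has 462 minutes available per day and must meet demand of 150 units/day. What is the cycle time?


Cycle time = available time / demand
= 462 / 150
= 3.08 min/unit


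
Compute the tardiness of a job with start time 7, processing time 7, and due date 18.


Completion = start + processing = 7 + 7 = 14
Tardiness = max(0, C - d) = max(0, 14 - 18)
= max(0, -4)
= 0


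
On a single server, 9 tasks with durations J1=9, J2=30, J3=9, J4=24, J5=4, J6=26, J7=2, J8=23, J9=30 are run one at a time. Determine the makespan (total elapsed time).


Sequential makespan: sum all processing times
= 9 + 30 + 9 + 24 + 4 + 26 + 2 + 23 + 30
= 157 time units


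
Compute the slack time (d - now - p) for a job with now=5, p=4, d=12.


Slack = due - current_time - processing
= 12 - 5 - 4
= 3


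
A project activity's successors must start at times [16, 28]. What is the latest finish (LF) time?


LF = min of all successor start times
Successors start at: [16, 28]
LF = min(16, 28)
= 16


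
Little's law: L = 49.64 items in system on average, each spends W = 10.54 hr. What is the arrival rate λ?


Little's law: L = λW → λ = L / W
= 49.64 / 10.54
= 4.71 per hour


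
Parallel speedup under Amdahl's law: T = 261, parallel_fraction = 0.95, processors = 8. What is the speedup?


Amdahl's law: T_p = T × ((1-p) + p/N)
= 261 × ((1-0.95) + 0.95/8)
= 261 × (0.05 + 0.1187)
= 261 × 0.1688
= 44.04
Speedup = 261/44.04
= 5.93×


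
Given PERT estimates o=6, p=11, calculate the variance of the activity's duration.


σ² = ((p - o) / 6)² = (p - o)² / 36
= (11 - 6)² / 36
= 5² / 36
= 25 / 36
= 0.6944


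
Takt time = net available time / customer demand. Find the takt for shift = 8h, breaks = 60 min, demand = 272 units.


Available = 8×60 - 60 = 420 min
Takt time = 420 / 272
= 1.54 min/unit


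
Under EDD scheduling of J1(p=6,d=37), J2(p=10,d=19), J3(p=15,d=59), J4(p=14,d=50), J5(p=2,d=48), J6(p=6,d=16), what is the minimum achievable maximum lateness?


EDD order: J6 → J2 → J1 → J5 → J4 → J3
Completion and lateness:
  J6: C=6, d=16, L=6-16=-10
  J2: C=16, d=19, L=16-19=-3
  J1: C=22, d=37, L=22-37=-15
  J5: C=24, d=48, L=24-48=-24
  J4: C=38, d=50, L=38-50=-12
  J3: C=53, d=59, L=53-59=-6
Lmax = max(-10, -3, -15, -24, -12, -6)
= -3


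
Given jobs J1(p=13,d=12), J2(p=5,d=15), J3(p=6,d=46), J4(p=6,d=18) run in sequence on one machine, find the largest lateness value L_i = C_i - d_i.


Lateness per job (L = C - d):
  J1: C=13, d=12, L=1
  J2: C=18, d=15, L=3
  J3: C=24, d=46, L=-22
  J4: C=30, d=18, L=12
Lmax = max(1, 3, -22, 12)
= 12
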